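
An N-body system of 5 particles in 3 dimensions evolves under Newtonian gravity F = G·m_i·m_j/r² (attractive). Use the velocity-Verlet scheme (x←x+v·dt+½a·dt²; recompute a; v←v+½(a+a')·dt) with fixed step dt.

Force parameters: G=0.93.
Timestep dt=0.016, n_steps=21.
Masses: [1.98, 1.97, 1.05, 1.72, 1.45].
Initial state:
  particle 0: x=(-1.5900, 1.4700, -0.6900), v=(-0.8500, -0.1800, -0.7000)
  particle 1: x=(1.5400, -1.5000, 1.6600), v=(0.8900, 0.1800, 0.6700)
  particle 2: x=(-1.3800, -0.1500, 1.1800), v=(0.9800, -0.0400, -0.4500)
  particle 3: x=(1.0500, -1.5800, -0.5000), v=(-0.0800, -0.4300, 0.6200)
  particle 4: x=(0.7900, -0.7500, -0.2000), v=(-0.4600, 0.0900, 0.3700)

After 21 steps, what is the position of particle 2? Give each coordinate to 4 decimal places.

(-1.0275, -0.1644, 1.0071)

step 0: x0=(-1.5900, 1.4700, -0.6900) x1=(1.5400, -1.5000, 1.6600) x2=(-1.3800, -0.1500, 1.1800) x3=(1.0500, -1.5800, -0.5000) x4=(0.7900, -0.7500, -0.2000)
step 1: x0=(-1.6036, 1.4671, -0.7012) x1=(1.5542, -1.4971, 1.6706) x2=(-1.3643, -0.1506, 1.1728) x3=(1.0487, -1.5867, -0.4900) x4=(0.7827, -0.7488, -0.1941)
step 2: x0=(-1.6171, 1.4641, -0.7123) x1=(1.5683, -1.4942, 1.6811) x2=(-1.3484, -0.1513, 1.1654) x3=(1.0472, -1.5930, -0.4797) x4=(0.7755, -0.7480, -0.1883)
step 3: x0=(-1.6306, 1.4610, -0.7234) x1=(1.5824, -1.4912, 1.6914) x2=(-1.3325, -0.1519, 1.1580) x3=(1.0456, -1.5988, -0.4692) x4=(0.7684, -0.7476, -0.1825)
step 4: x0=(-1.6440, 1.4579, -0.7344) x1=(1.5963, -1.4881, 1.7016) x2=(-1.3165, -0.1525, 1.1504) x3=(1.0438, -1.6043, -0.4585) x4=(0.7615, -0.7477, -0.1767)
step 5: x0=(-1.6573, 1.4546, -0.7454) x1=(1.6102, -1.4851, 1.7116) x2=(-1.3003, -0.1532, 1.1428) x3=(1.0420, -1.6094, -0.4475) x4=(0.7546, -0.7481, -0.1710)
step 6: x0=(-1.6706, 1.4513, -0.7564) x1=(1.6240, -1.4819, 1.7215) x2=(-1.2841, -0.1538, 1.1351) x3=(1.0400, -1.6142, -0.4364) x4=(0.7478, -0.7490, -0.1653)
step 7: x0=(-1.6838, 1.4479, -0.7673) x1=(1.6377, -1.4788, 1.7312) x2=(-1.2677, -0.1544, 1.1272) x3=(1.0379, -1.6185, -0.4250) x4=(0.7412, -0.7502, -0.1597)
step 8: x0=(-1.6970, 1.4445, -0.7781) x1=(1.6513, -1.4756, 1.7408) x2=(-1.2513, -0.1551, 1.1193) x3=(1.0356, -1.6225, -0.4135) x4=(0.7347, -0.7519, -0.1541)
step 9: x0=(-1.7101, 1.4410, -0.7889) x1=(1.6649, -1.4724, 1.7502) x2=(-1.2347, -0.1557, 1.1113) x3=(1.0332, -1.6260, -0.4017) x4=(0.7283, -0.7540, -0.1485)
step 10: x0=(-1.7232, 1.4374, -0.7997) x1=(1.6784, -1.4691, 1.7594) x2=(-1.2180, -0.1564, 1.1031) x3=(1.0307, -1.6292, -0.3898) x4=(0.7220, -0.7564, -0.1429)
step 11: x0=(-1.7362, 1.4337, -0.8104) x1=(1.6917, -1.4658, 1.7685) x2=(-1.2013, -0.1570, 1.0949) x3=(1.0281, -1.6320, -0.3776) x4=(0.7158, -0.7593, -0.1374)
step 12: x0=(-1.7491, 1.4300, -0.8211) x1=(1.7050, -1.4625, 1.7775) x2=(-1.1844, -0.1577, 1.0866) x3=(1.0253, -1.6345, -0.3653) x4=(0.7098, -0.7625, -0.1319)
step 13: x0=(-1.7620, 1.4261, -0.8317) x1=(1.7182, -1.4591, 1.7863) x2=(-1.1674, -0.1584, 1.0782) x3=(1.0224, -1.6365, -0.3527) x4=(0.7038, -0.7662, -0.1264)
step 14: x0=(-1.7749, 1.4223, -0.8423) x1=(1.7314, -1.4557, 1.7950) x2=(-1.1503, -0.1591, 1.0696) x3=(1.0194, -1.6382, -0.3400) x4=(0.6980, -0.7703, -0.1209)
step 15: x0=(-1.7876, 1.4183, -0.8528) x1=(1.7444, -1.4523, 1.8035) x2=(-1.1331, -0.1598, 1.0610) x3=(1.0162, -1.6394, -0.3271) x4=(0.6923, -0.7747, -0.1154)
step 16: x0=(-1.8004, 1.4143, -0.8633) x1=(1.7573, -1.4488, 1.8119) x2=(-1.1158, -0.1605, 1.0523) x3=(1.0128, -1.6403, -0.3140) x4=(0.6868, -0.7796, -0.1099)
step 17: x0=(-1.8130, 1.4102, -0.8737) x1=(1.7702, -1.4453, 1.8201) x2=(-1.0984, -0.1613, 1.0435) x3=(1.0094, -1.6408, -0.3007) x4=(0.6813, -0.7848, -0.1045)
step 18: x0=(-1.8256, 1.4060, -0.8841) x1=(1.7829, -1.4418, 1.8282) x2=(-1.0808, -0.1620, 1.0345) x3=(1.0058, -1.6409, -0.2873) x4=(0.6760, -0.7905, -0.0990)
step 19: x0=(-1.8381, 1.4018, -0.8945) x1=(1.7956, -1.4382, 1.8361) x2=(-1.0632, -0.1628, 1.0255) x3=(1.0020, -1.6405, -0.2737) x4=(0.6709, -0.7966, -0.0936)
step 20: x0=(-1.8506, 1.3975, -0.9048) x1=(1.8082, -1.4347, 1.8439) x2=(-1.0454, -0.1636, 1.0164) x3=(0.9981, -1.6398, -0.2599) x4=(0.6659, -0.8031, -0.0881)
step 21: x0=(-1.8630, 1.3932, -0.9150) x1=(1.8207, -1.4310, 1.8516) x2=(-1.0275, -0.1644, 1.0071) x3=(0.9940, -1.6386, -0.2459) x4=(0.6610, -0.8100, -0.0827)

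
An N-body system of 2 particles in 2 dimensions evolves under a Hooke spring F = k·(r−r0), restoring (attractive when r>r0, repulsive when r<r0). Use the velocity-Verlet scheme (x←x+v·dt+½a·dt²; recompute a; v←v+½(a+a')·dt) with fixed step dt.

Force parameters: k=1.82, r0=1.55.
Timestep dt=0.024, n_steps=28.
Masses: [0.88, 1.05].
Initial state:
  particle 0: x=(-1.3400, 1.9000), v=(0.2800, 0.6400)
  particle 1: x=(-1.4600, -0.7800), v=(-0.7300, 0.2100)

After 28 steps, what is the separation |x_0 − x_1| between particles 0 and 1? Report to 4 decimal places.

step 0: x0=(-1.3400, 1.9000) x1=(-1.4600, -0.7800)
step 1: x0=(-1.3333, 1.9147) x1=(-1.4775, -0.7744)
step 2: x0=(-1.3267, 1.9280) x1=(-1.4949, -0.7677)
step 3: x0=(-1.3202, 1.9400) x1=(-1.5123, -0.7598)
step 4: x0=(-1.3137, 1.9506) x1=(-1.5296, -0.7507)
step 5: x0=(-1.3074, 1.9598) x1=(-1.5468, -0.7405)
step 6: x0=(-1.3012, 1.9676) x1=(-1.5638, -0.7292)
step 7: x0=(-1.2951, 1.9740) x1=(-1.5808, -0.7167)
step 8: x0=(-1.2892, 1.9791) x1=(-1.5977, -0.7030)
step 9: x0=(-1.2834, 1.9829) x1=(-1.6144, -0.6882)
step 10: x0=(-1.2778, 1.9852) x1=(-1.6310, -0.6723)
step 11: x0=(-1.2724, 1.9863) x1=(-1.6474, -0.6553)
step 12: x0=(-1.2672, 1.9860) x1=(-1.6637, -0.6371)
step 13: x0=(-1.2622, 1.9844) x1=(-1.6798, -0.6179)
step 14: x0=(-1.2573, 1.9816) x1=(-1.6957, -0.5976)
step 15: x0=(-1.2527, 1.9774) x1=(-1.7115, -0.5762)
step 16: x0=(-1.2483, 1.9721) x1=(-1.7271, -0.5538)
step 17: x0=(-1.2441, 1.9656) x1=(-1.7424, -0.5304)
step 18: x0=(-1.2402, 1.9579) x1=(-1.7576, -0.5061)
step 19: x0=(-1.2365, 1.9491) x1=(-1.7726, -0.4808)
step 20: x0=(-1.2330, 1.9392) x1=(-1.7874, -0.4546)
step 21: x0=(-1.2298, 1.9282) x1=(-1.8020, -0.4275)
step 22: x0=(-1.2268, 1.9162) x1=(-1.8164, -0.3995)
step 23: x0=(-1.2241, 1.9033) x1=(-1.8306, -0.3708)
step 24: x0=(-1.2216, 1.8894) x1=(-1.8445, -0.3412)
step 25: x0=(-1.2194, 1.8747) x1=(-1.8583, -0.3109)
step 26: x0=(-1.2174, 1.8591) x1=(-1.8718, -0.2800)
step 27: x0=(-1.2156, 1.8427) x1=(-1.8852, -0.2483)
step 28: x0=(-1.2141, 1.8256) x1=(-1.8984, -0.2161)

2.1533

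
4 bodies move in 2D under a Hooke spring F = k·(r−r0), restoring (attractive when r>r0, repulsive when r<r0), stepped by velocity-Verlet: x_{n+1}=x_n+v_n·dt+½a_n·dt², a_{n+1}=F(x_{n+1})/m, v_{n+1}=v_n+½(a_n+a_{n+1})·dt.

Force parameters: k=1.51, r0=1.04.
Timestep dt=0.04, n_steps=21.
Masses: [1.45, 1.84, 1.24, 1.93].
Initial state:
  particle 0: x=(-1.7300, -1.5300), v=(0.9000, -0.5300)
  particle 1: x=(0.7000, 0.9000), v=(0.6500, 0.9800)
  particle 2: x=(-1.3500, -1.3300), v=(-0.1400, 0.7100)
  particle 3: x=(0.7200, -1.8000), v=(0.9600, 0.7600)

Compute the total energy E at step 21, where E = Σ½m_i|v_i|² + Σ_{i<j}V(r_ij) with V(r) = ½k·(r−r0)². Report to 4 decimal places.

15.9230

step 0: x0=(-1.7300, -1.5300) x1=(0.7000, 0.9000) x2=(-1.3500, -1.3300) x3=(0.7200, -1.8000)
step 1: x0=(-1.6919, -1.5502) x1=(0.7240, 0.9360) x2=(-1.3527, -1.3001) x3=(0.7568, -1.7683)
step 2: x0=(-1.6494, -1.5682) x1=(0.7440, 0.9657) x2=(-1.3497, -1.2671) x3=(0.7905, -1.7341)
step 3: x0=(-1.6025, -1.5842) x1=(0.7601, 0.9888) x2=(-1.3409, -1.2309) x3=(0.8210, -1.6973)
step 4: x0=(-1.5511, -1.5981) x1=(0.7722, 1.0056) x2=(-1.3265, -1.1914) x3=(0.8483, -1.6582)
step 5: x0=(-1.4952, -1.6099) x1=(0.7804, 1.0159) x2=(-1.3067, -1.1485) x3=(0.8723, -1.6166)
step 6: x0=(-1.4348, -1.6194) x1=(0.7847, 1.0198) x2=(-1.2815, -1.1024) x3=(0.8932, -1.5727)
step 7: x0=(-1.3699, -1.6266) x1=(0.7854, 1.0174) x2=(-1.2511, -1.0532) x3=(0.9109, -1.5266)
step 8: x0=(-1.3006, -1.6314) x1=(0.7825, 1.0090) x2=(-1.2158, -1.0010) x3=(0.9256, -1.4783)
step 9: x0=(-1.2270, -1.6337) x1=(0.7761, 0.9945) x2=(-1.1757, -0.9460) x3=(0.9372, -1.4281)
step 10: x0=(-1.1492, -1.6334) x1=(0.7665, 0.9743) x2=(-1.1311, -0.8885) x3=(0.9460, -1.3759)
step 11: x0=(-1.0676, -1.6304) x1=(0.7538, 0.9486) x2=(-1.0821, -0.8287) x3=(0.9519, -1.3219)
step 12: x0=(-0.9822, -1.6247) x1=(0.7382, 0.9175) x2=(-1.0290, -0.7668) x3=(0.9552, -1.2663)
step 13: x0=(-0.8934, -1.6162) x1=(0.7199, 0.8815) x2=(-0.9721, -0.7032) x3=(0.9560, -1.2091)
step 14: x0=(-0.8015, -1.6049) x1=(0.6991, 0.8408) x2=(-0.9116, -0.6382) x3=(0.9544, -1.1505)
step 15: x0=(-0.7067, -1.5908) x1=(0.6762, 0.7958) x2=(-0.8477, -0.5719) x3=(0.9507, -1.0907)
step 16: x0=(-0.6093, -1.5739) x1=(0.6513, 0.7469) x2=(-0.7809, -0.5048) x3=(0.9450, -1.0298)
step 17: x0=(-0.5098, -1.5542) x1=(0.6247, 0.6943) x2=(-0.7113, -0.4371) x3=(0.9375, -0.9679)
step 18: x0=(-0.4083, -1.5319) x1=(0.5967, 0.6386) x2=(-0.6394, -0.3690) x3=(0.9284, -0.9051)
step 19: x0=(-0.3053, -1.5070) x1=(0.5675, 0.5801) x2=(-0.5654, -0.3010) x3=(0.9179, -0.8417)
step 20: x0=(-0.2011, -1.4796) x1=(0.5375, 0.5193) x2=(-0.4898, -0.2332) x3=(0.9063, -0.7778)
step 21: x0=(-0.0959, -1.4498) x1=(0.5068, 0.4566) x2=(-0.4128, -0.1659) x3=(0.8938, -0.7135)
step 0 velocities: v0=(0.9000, -0.5300) v1=(0.6500, 0.9800) v2=(-0.1400, 0.7100) v3=(0.9600, 0.7600)
step 0: KE=3.8346, PE=12.1033, E=15.9379
step 21 velocities: v0=(2.6368, 0.7706) v1=(-0.7723, -1.5871) v2=(1.9351, 1.6726) v3=(-0.3221, 1.6118)
step 21: KE=15.0007, PE=0.9223, E=15.9230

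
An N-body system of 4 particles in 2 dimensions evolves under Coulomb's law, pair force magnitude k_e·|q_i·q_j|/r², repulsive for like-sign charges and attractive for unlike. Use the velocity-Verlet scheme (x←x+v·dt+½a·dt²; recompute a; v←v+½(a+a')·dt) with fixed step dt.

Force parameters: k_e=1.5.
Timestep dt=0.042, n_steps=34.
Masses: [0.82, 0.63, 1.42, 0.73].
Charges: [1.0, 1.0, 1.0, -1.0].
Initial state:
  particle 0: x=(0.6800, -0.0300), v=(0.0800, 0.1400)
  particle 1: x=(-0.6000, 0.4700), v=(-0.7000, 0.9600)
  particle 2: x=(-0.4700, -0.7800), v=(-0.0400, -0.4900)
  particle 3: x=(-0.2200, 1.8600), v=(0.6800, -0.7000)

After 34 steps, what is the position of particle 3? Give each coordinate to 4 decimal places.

(0.4827, -0.4020)

step 0: x0=(0.6800, -0.0300) x1=(-0.6000, 0.4700) x2=(-0.4700, -0.7800) x3=(-0.2200, 1.8600)
step 1: x0=(0.6847, -0.0236) x1=(-0.6303, 0.5130) x2=(-0.4720, -0.8013) x3=(-0.1915, 1.8291)
step 2: x0=(0.6920, -0.0162) x1=(-0.6621, 0.5613) x2=(-0.4747, -0.8239) x3=(-0.1633, 1.7952)
step 3: x0=(0.7015, -0.0078) x1=(-0.6952, 0.6146) x2=(-0.4779, -0.8478) x3=(-0.1356, 1.7580)
step 4: x0=(0.7133, 0.0017) x1=(-0.7289, 0.6729) x2=(-0.4818, -0.8727) x3=(-0.1084, 1.7174)
step 5: x0=(0.7270, 0.0124) x1=(-0.7631, 0.7361) x2=(-0.4861, -0.8986) x3=(-0.0822, 1.6733)
step 6: x0=(0.7425, 0.0243) x1=(-0.7970, 0.8039) x2=(-0.4910, -0.9254) x3=(-0.0572, 1.6255)
step 7: x0=(0.7595, 0.0373) x1=(-0.8301, 0.8763) x2=(-0.4963, -0.9530) x3=(-0.0338, 1.5740)
step 8: x0=(0.7779, 0.0517) x1=(-0.8617, 0.9530) x2=(-0.5020, -0.9813) x3=(-0.0123, 1.5187)
step 9: x0=(0.7975, 0.0673) x1=(-0.8913, 1.0335) x2=(-0.5081, -1.0102) x3=(0.0068, 1.4598)
step 10: x0=(0.8181, 0.0844) x1=(-0.9181, 1.1174) x2=(-0.5146, -1.0397) x3=(0.0231, 1.3976)
step 11: x0=(0.8395, 0.1029) x1=(-0.9419, 1.2039) x2=(-0.5214, -1.0696) x3=(0.0365, 1.3323)
step 12: x0=(0.8614, 0.1230) x1=(-0.9623, 1.2922) x2=(-0.5285, -1.1000) x3=(0.0471, 1.2646)
step 13: x0=(0.8837, 0.1446) x1=(-0.9794, 1.3816) x2=(-0.5359, -1.1307) x3=(0.0549, 1.1950)
step 14: x0=(0.9060, 0.1678) x1=(-0.9937, 1.4714) x2=(-0.5436, -1.1617) x3=(0.0607, 1.1237)
step 15: x0=(0.9282, 0.1928) x1=(-1.0054, 1.5612) x2=(-0.5514, -1.1930) x3=(0.0650, 1.0510)
step 16: x0=(0.9498, 0.2195) x1=(-1.0152, 1.6507) x2=(-0.5595, -1.2246) x3=(0.0685, 0.9770)
step 17: x0=(0.9706, 0.2480) x1=(-1.0234, 1.7397) x2=(-0.5678, -1.2562) x3=(0.0719, 0.9018)
step 18: x0=(0.9902, 0.2782) x1=(-1.0305, 1.8282) x2=(-0.5762, -1.2881) x3=(0.0760, 0.8254)
step 19: x0=(1.0083, 0.3100) x1=(-1.0367, 1.9163) x2=(-0.5847, -1.3200) x3=(0.0815, 0.7477)
step 20: x0=(1.0243, 0.3432) x1=(-1.0424, 2.0040) x2=(-0.5933, -1.3519) x3=(0.0888, 0.6688)
step 21: x0=(1.0381, 0.3777) x1=(-1.0477, 2.0913) x2=(-0.6021, -1.3839) x3=(0.0987, 0.5889)
step 22: x0=(1.0491, 0.4131) x1=(-1.0528, 2.1785) x2=(-0.6108, -1.4159) x3=(0.1114, 0.5081)
step 23: x0=(1.0572, 0.4489) x1=(-1.0578, 2.2655) x2=(-0.6197, -1.4478) x3=(0.1274, 0.4268)
step 24: x0=(1.0623, 0.4848) x1=(-1.0628, 2.3524) x2=(-0.6285, -1.4796) x3=(0.1469, 0.3454)
step 25: x0=(1.0642, 0.5202) x1=(-1.0677, 2.4393) x2=(-0.6373, -1.5114) x3=(0.1698, 0.2644)
step 26: x0=(1.0632, 0.5546) x1=(-1.0728, 2.5262) x2=(-0.6460, -1.5430) x3=(0.1961, 0.1841)
step 27: x0=(1.0593, 0.5878) x1=(-1.0779, 2.6131) x2=(-0.6547, -1.5745) x3=(0.2254, 0.1051)
step 28: x0=(1.0530, 0.6192) x1=(-1.0832, 2.7002) x2=(-0.6633, -1.6058) x3=(0.2575, 0.0275)
step 29: x0=(1.0446, 0.6488) x1=(-1.0887, 2.7874) x2=(-0.6718, -1.6369) x3=(0.2918, -0.0485)
step 30: x0=(1.0344, 0.6763) x1=(-1.0943, 2.8748) x2=(-0.6801, -1.6678) x3=(0.3280, -0.1226)
step 31: x0=(1.0227, 0.7018) x1=(-1.1001, 2.9623) x2=(-0.6882, -1.6986) x3=(0.3655, -0.1950)
step 32: x0=(1.0100, 0.7252) x1=(-1.1060, 3.0500) x2=(-0.6961, -1.7292) x3=(0.4040, -0.2656)
step 33: x0=(0.9965, 0.7467) x1=(-1.1121, 3.1380) x2=(-0.7038, -1.7595) x3=(0.4432, -0.3346)
step 34: x0=(0.9824, 0.7663) x1=(-1.1184, 3.2261) x2=(-0.7113, -1.7897) x3=(0.4827, -0.4020)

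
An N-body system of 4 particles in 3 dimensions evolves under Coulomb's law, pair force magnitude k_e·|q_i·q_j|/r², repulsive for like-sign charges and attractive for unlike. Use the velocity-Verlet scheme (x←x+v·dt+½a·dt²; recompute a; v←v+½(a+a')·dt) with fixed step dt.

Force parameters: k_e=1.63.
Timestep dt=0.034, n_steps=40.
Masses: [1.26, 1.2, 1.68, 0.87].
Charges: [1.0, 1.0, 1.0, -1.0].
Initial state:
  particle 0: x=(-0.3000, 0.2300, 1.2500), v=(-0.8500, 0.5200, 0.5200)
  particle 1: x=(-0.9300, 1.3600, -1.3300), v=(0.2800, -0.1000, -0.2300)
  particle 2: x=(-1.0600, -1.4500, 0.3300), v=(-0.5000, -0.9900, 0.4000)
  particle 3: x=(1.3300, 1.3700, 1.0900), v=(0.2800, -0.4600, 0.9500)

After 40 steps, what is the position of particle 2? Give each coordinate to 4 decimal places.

step 0: x0=(-0.3000, 0.2300, 1.2500) x1=(-0.9300, 1.3600, -1.3300) x2=(-1.0600, -1.4500, 0.3300) x3=(1.3300, 1.3700, 1.0900)
step 1: x0=(-0.3287, 0.2479, 1.2678) x1=(-0.9204, 1.3567, -1.3379) x2=(-1.0770, -1.4838, 0.3436) x3=(1.3392, 1.3541, 1.1222)
step 2: x0=(-0.3569, 0.2662, 1.2859) x1=(-0.9108, 1.3536, -1.3459) x2=(-1.0941, -1.5178, 0.3571) x3=(1.3477, 1.3379, 1.1543)
step 3: x0=(-0.3846, 0.2849, 1.3043) x1=(-0.9012, 1.3507, -1.3541) x2=(-1.1112, -1.5521, 0.3706) x3=(1.3555, 1.3212, 1.1863)
step 4: x0=(-0.4119, 0.3040, 1.3230) x1=(-0.8914, 1.3480, -1.3624) x2=(-1.1284, -1.5865, 0.3841) x3=(1.3627, 1.3042, 1.2181)
step 5: x0=(-0.4387, 0.3235, 1.3419) x1=(-0.8816, 1.3454, -1.3708) x2=(-1.1455, -1.6212, 0.3975) x3=(1.3692, 1.2868, 1.2498)
step 6: x0=(-0.4652, 0.3433, 1.3611) x1=(-0.8717, 1.3430, -1.3794) x2=(-1.1628, -1.6562, 0.4109) x3=(1.3751, 1.2691, 1.2813)
step 7: x0=(-0.4912, 0.3635, 1.3806) x1=(-0.8618, 1.3408, -1.3881) x2=(-1.1800, -1.6913, 0.4243) x3=(1.3802, 1.2511, 1.3127)
step 8: x0=(-0.5168, 0.3839, 1.4003) x1=(-0.8517, 1.3388, -1.3970) x2=(-1.1972, -1.7266, 0.4376) x3=(1.3848, 1.2327, 1.3440)
step 9: x0=(-0.5419, 0.4047, 1.4202) x1=(-0.8417, 1.3369, -1.4059) x2=(-1.2145, -1.7621, 0.4510) x3=(1.3887, 1.2140, 1.3751)
step 10: x0=(-0.5667, 0.4258, 1.4404) x1=(-0.8315, 1.3351, -1.4150) x2=(-1.2318, -1.7978, 0.4643) x3=(1.3919, 1.1951, 1.4060)
step 11: x0=(-0.5911, 0.4472, 1.4609) x1=(-0.8213, 1.3336, -1.4243) x2=(-1.2491, -1.8337, 0.4776) x3=(1.3945, 1.1759, 1.4368)
step 12: x0=(-0.6151, 0.4688, 1.4816) x1=(-0.8109, 1.3321, -1.4336) x2=(-1.2664, -1.8697, 0.4909) x3=(1.3964, 1.1564, 1.4674)
step 13: x0=(-0.6388, 0.4907, 1.5025) x1=(-0.8006, 1.3308, -1.4431) x2=(-1.2837, -1.9059, 0.5042) x3=(1.3978, 1.1367, 1.4979)
step 14: x0=(-0.6620, 0.5128, 1.5237) x1=(-0.7901, 1.3296, -1.4527) x2=(-1.3011, -1.9423, 0.5175) x3=(1.3985, 1.1168, 1.5282)
step 15: x0=(-0.6849, 0.5352, 1.5450) x1=(-0.7796, 1.3286, -1.4625) x2=(-1.3184, -1.9788, 0.5308) x3=(1.3985, 1.0967, 1.5584)
step 16: x0=(-0.7075, 0.5578, 1.5666) x1=(-0.7690, 1.3276, -1.4723) x2=(-1.3357, -2.0155, 0.5441) x3=(1.3980, 1.0763, 1.5884)
step 17: x0=(-0.7297, 0.5806, 1.5885) x1=(-0.7583, 1.3268, -1.4823) x2=(-1.3531, -2.0523, 0.5574) x3=(1.3968, 1.0558, 1.6182)
step 18: x0=(-0.7515, 0.6036, 1.6105) x1=(-0.7475, 1.3261, -1.4924) x2=(-1.3704, -2.0892, 0.5707) x3=(1.3951, 1.0351, 1.6479)
step 19: x0=(-0.7730, 0.6267, 1.6327) x1=(-0.7367, 1.3255, -1.5026) x2=(-1.3878, -2.1263, 0.5840) x3=(1.3927, 1.0142, 1.6774)
step 20: x0=(-0.7942, 0.6501, 1.6552) x1=(-0.7258, 1.3250, -1.5129) x2=(-1.4051, -2.1635, 0.5974) x3=(1.3897, 0.9932, 1.7068)
step 21: x0=(-0.8150, 0.6736, 1.6778) x1=(-0.7148, 1.3246, -1.5233) x2=(-1.4224, -2.2008, 0.6107) x3=(1.3862, 0.9721, 1.7360)
step 22: x0=(-0.8355, 0.6972, 1.7007) x1=(-0.7037, 1.3243, -1.5338) x2=(-1.4397, -2.2383, 0.6240) x3=(1.3821, 0.9508, 1.7650)
step 23: x0=(-0.8557, 0.7210, 1.7237) x1=(-0.6926, 1.3241, -1.5444) x2=(-1.4571, -2.2759, 0.6373) x3=(1.3773, 0.9294, 1.7939)
step 24: x0=(-0.8755, 0.7450, 1.7469) x1=(-0.6814, 1.3240, -1.5551) x2=(-1.4744, -2.3135, 0.6507) x3=(1.3721, 0.9079, 1.8226)
step 25: x0=(-0.8951, 0.7690, 1.7703) x1=(-0.6701, 1.3240, -1.5659) x2=(-1.4917, -2.3513, 0.6641) x3=(1.3662, 0.8863, 1.8512)
step 26: x0=(-0.9144, 0.7932, 1.7939) x1=(-0.6588, 1.3240, -1.5768) x2=(-1.5090, -2.3892, 0.6774) x3=(1.3598, 0.8647, 1.8796)
step 27: x0=(-0.9333, 0.8175, 1.8177) x1=(-0.6473, 1.3242, -1.5878) x2=(-1.5263, -2.4271, 0.6908) x3=(1.3529, 0.8429, 1.9078)
step 28: x0=(-0.9520, 0.8419, 1.8417) x1=(-0.6358, 1.3244, -1.5988) x2=(-1.5436, -2.4652, 0.7042) x3=(1.3453, 0.8211, 1.9359)
step 29: x0=(-0.9703, 0.8664, 1.8658) x1=(-0.6242, 1.3246, -1.6100) x2=(-1.5608, -2.5033, 0.7176) x3=(1.3373, 0.7992, 1.9639)
step 30: x0=(-0.9884, 0.8909, 1.8901) x1=(-0.6126, 1.3250, -1.6212) x2=(-1.5781, -2.5416, 0.7311) x3=(1.3287, 0.7773, 1.9916)
step 31: x0=(-1.0062, 0.9156, 1.9145) x1=(-0.6009, 1.3254, -1.6325) x2=(-1.5954, -2.5799, 0.7445) x3=(1.3196, 0.7553, 2.0193)
step 32: x0=(-1.0237, 0.9403, 1.9391) x1=(-0.5891, 1.3258, -1.6439) x2=(-1.6126, -2.6183, 0.7580) x3=(1.3100, 0.7333, 2.0467)
step 33: x0=(-1.0410, 0.9651, 1.9639) x1=(-0.5772, 1.3264, -1.6554) x2=(-1.6299, -2.6568, 0.7714) x3=(1.2999, 0.7113, 2.0740)
step 34: x0=(-1.0580, 0.9899, 1.9888) x1=(-0.5653, 1.3269, -1.6669) x2=(-1.6471, -2.6953, 0.7849) x3=(1.2892, 0.6893, 2.1012)
step 35: x0=(-1.0747, 1.0147, 2.0139) x1=(-0.5533, 1.3276, -1.6785) x2=(-1.6643, -2.7340, 0.7984) x3=(1.2781, 0.6673, 2.1282)
step 36: x0=(-1.0911, 1.0397, 2.0391) x1=(-0.5412, 1.3283, -1.6902) x2=(-1.6815, -2.7727, 0.8120) x3=(1.2665, 0.6452, 2.1550)
step 37: x0=(-1.1073, 1.0646, 2.0645) x1=(-0.5291, 1.3290, -1.7020) x2=(-1.6987, -2.8114, 0.8255) x3=(1.2544, 0.6232, 2.1817)
step 38: x0=(-1.1233, 1.0896, 2.0900) x1=(-0.5169, 1.3298, -1.7138) x2=(-1.7159, -2.8502, 0.8391) x3=(1.2418, 0.6012, 2.2083)
step 39: x0=(-1.1390, 1.1146, 2.1156) x1=(-0.5046, 1.3306, -1.7256) x2=(-1.7331, -2.8891, 0.8527) x3=(1.2288, 0.5793, 2.2347)
step 40: x0=(-1.1544, 1.1396, 2.1414) x1=(-0.4923, 1.3314, -1.7376) x2=(-1.7502, -2.9281, 0.8662) x3=(1.2152, 0.5573, 2.2609)

(-1.7502, -2.9281, 0.8662)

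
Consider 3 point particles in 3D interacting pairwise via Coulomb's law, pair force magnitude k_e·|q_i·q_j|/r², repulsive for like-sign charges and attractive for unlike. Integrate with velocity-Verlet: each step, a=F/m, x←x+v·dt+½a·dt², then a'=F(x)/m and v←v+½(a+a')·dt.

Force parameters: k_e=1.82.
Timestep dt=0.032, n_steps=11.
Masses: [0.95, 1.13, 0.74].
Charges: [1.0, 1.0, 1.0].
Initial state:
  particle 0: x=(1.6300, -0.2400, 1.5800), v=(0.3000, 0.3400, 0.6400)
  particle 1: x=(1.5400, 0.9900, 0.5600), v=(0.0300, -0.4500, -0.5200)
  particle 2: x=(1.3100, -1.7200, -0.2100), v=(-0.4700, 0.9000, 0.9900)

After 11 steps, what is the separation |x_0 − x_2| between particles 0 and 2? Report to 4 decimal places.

2.2591

step 0: x0=(1.6300, -0.2400, 1.5800) x1=(1.5400, 0.9900, 0.5600) x2=(1.3100, -1.7200, -0.2100)
step 1: x0=(1.6396, -0.2293, 1.6009) x1=(1.5410, 0.9759, 0.5432) x2=(1.2949, -1.6915, -0.1785)
step 2: x0=(1.6494, -0.2189, 1.6225) x1=(1.5419, 0.9626, 0.5260) x2=(1.2797, -1.6636, -0.1475)
step 3: x0=(1.6592, -0.2089, 1.6449) x1=(1.5428, 0.9499, 0.5084) x2=(1.2644, -1.6363, -0.1169)
step 4: x0=(1.6692, -0.1992, 1.6682) x1=(1.5437, 0.9379, 0.4905) x2=(1.2490, -1.6097, -0.0868)
step 5: x0=(1.6793, -0.1897, 1.6922) x1=(1.5445, 0.9265, 0.4722) x2=(1.2335, -1.5837, -0.0571)
step 6: x0=(1.6895, -0.1805, 1.7170) x1=(1.5454, 0.9158, 0.4535) x2=(1.2178, -1.5584, -0.0279)
step 7: x0=(1.6999, -0.1715, 1.7427) x1=(1.5462, 0.9057, 0.4344) x2=(1.2020, -1.5337, 0.0009)
step 8: x0=(1.7104, -0.1627, 1.7692) x1=(1.5470, 0.8962, 0.4149) x2=(1.1860, -1.5097, 0.0292)
step 9: x0=(1.7211, -0.1541, 1.7965) x1=(1.5479, 0.8873, 0.3950) x2=(1.1698, -1.4865, 0.0571)
step 10: x0=(1.7319, -0.1456, 1.8246) x1=(1.5486, 0.8790, 0.3747) x2=(1.1535, -1.4639, 0.0846)
step 11: x0=(1.7429, -0.1373, 1.8535) x1=(1.5494, 0.8713, 0.3540) x2=(1.1369, -1.4421, 0.1116)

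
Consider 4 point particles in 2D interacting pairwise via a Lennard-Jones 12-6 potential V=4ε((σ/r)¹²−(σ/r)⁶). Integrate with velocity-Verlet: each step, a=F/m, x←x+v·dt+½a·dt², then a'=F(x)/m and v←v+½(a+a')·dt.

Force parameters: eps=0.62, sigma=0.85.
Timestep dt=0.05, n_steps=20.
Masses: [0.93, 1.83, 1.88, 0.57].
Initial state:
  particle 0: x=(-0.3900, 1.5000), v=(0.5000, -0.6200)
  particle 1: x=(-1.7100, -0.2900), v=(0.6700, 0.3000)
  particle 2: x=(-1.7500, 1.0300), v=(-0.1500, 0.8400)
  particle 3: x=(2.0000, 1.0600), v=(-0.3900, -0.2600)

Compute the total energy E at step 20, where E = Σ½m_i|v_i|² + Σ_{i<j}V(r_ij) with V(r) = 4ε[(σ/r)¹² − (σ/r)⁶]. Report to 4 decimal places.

step 0: x0=(-0.3900, 1.5000) x1=(-1.7100, -0.2900) x2=(-1.7500, 1.0300) x3=(2.0000, 1.0600)
step 1: x0=(-0.3655, 1.4688) x1=(-1.6765, -0.2745) x2=(-1.7572, 1.0716) x3=(1.9805, 1.0470)
step 2: x0=(-0.3420, 1.4373) x1=(-1.6430, -0.2582) x2=(-1.7639, 1.1126) x3=(1.9609, 1.0340)
step 3: x0=(-0.3195, 1.4054) x1=(-1.6096, -0.2411) x2=(-1.7701, 1.1530) x3=(1.9412, 1.0210)
step 4: x0=(-0.2979, 1.3734) x1=(-1.5762, -0.2233) x2=(-1.7757, 1.1928) x3=(1.9215, 1.0081)
step 5: x0=(-0.2772, 1.3411) x1=(-1.5429, -0.2050) x2=(-1.7808, 1.2321) x3=(1.9017, 0.9951)
step 6: x0=(-0.2573, 1.3087) x1=(-1.5096, -0.1861) x2=(-1.7855, 1.2710) x3=(1.8818, 0.9822)
step 7: x0=(-0.2382, 1.2761) x1=(-1.4764, -0.1666) x2=(-1.7897, 1.3094) x3=(1.8617, 0.9693)
step 8: x0=(-0.2197, 1.2435) x1=(-1.4432, -0.1468) x2=(-1.7934, 1.3475) x3=(1.8416, 0.9564)
step 9: x0=(-0.2019, 1.2107) x1=(-1.4099, -0.1265) x2=(-1.7969, 1.3852) x3=(1.8213, 0.9435)
step 10: x0=(-0.1846, 1.1778) x1=(-1.3767, -0.1058) x2=(-1.7999, 1.4225) x3=(1.8008, 0.9306)
step 11: x0=(-0.1679, 1.1447) x1=(-1.3435, -0.0847) x2=(-1.8027, 1.4596) x3=(1.7801, 0.9178)
step 12: x0=(-0.1517, 1.1114) x1=(-1.3102, -0.0632) x2=(-1.8052, 1.4964) x3=(1.7592, 0.9050)
step 13: x0=(-0.1361, 1.0779) x1=(-1.2768, -0.0414) x2=(-1.8075, 1.5329) x3=(1.7380, 0.8922)
step 14: x0=(-0.1209, 1.0440) x1=(-1.2433, -0.0191) x2=(-1.8095, 1.5692) x3=(1.7166, 0.8794)
step 15: x0=(-0.1063, 1.0098) x1=(-1.2096, 0.0036) x2=(-1.8114, 1.6052) x3=(1.6948, 0.8667)
step 16: x0=(-0.0923, 0.9750) x1=(-1.1757, 0.0267) x2=(-1.8131, 1.6411) x3=(1.6726, 0.8539)
step 17: x0=(-0.0790, 0.9396) x1=(-1.1414, 0.0503) x2=(-1.8146, 1.6768) x3=(1.6499, 0.8413)
step 18: x0=(-0.0666, 0.9034) x1=(-1.1066, 0.0745) x2=(-1.8160, 1.7123) x3=(1.6267, 0.8286)
step 19: x0=(-0.0554, 0.8661) x1=(-1.0711, 0.0994) x2=(-1.8173, 1.7477) x3=(1.6029, 0.8160)
step 20: x0=(-0.0457, 0.8275) x1=(-1.0348, 0.1251) x2=(-1.8185, 1.7829) x3=(1.5784, 0.8033)
step 0 velocities: v0=(0.5000, -0.6200) v1=(0.6700, 0.3000) v2=(-0.1500, 0.8400) v3=(-0.3900, -0.2600)
step 0: KE=1.5351, PE=-0.2775, E=1.2576
step 20 velocities: v0=(0.1734, -0.7894) v1=(0.7388, 0.5237) v2=(-0.0226, 0.7037) v3=(-0.4982, -0.2523)
step 20: KE=1.6090, PE=-0.3498, E=1.2592

1.2592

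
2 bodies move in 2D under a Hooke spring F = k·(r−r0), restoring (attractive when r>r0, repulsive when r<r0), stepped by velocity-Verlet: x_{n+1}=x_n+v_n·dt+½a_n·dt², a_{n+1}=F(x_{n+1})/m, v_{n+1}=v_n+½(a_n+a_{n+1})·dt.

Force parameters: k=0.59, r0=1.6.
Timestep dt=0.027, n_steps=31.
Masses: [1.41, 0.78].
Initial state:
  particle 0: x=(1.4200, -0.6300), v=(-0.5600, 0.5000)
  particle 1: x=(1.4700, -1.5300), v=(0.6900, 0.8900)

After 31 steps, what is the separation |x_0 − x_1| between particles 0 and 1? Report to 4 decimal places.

step 0: x0=(1.4200, -0.6300) x1=(1.4700, -1.5300)
step 1: x0=(1.4049, -0.6164) x1=(1.4886, -1.5062)
step 2: x0=(1.3897, -0.6026) x1=(1.5073, -1.4827)
step 3: x0=(1.3746, -0.5885) x1=(1.5260, -1.4597)
step 4: x0=(1.3593, -0.5743) x1=(1.5448, -1.4370)
step 5: x0=(1.3441, -0.5598) x1=(1.5637, -1.4147)
step 6: x0=(1.3288, -0.5451) x1=(1.5827, -1.3928)
step 7: x0=(1.3134, -0.5303) x1=(1.6018, -1.3713)
step 8: x0=(1.2979, -0.5152) x1=(1.6210, -1.3501)
step 9: x0=(1.2824, -0.4999) x1=(1.6404, -1.3293)
step 10: x0=(1.2668, -0.4844) x1=(1.6599, -1.3089)
step 11: x0=(1.2511, -0.4687) x1=(1.6796, -1.2888)
step 12: x0=(1.2353, -0.4529) x1=(1.6994, -1.2690)
step 13: x0=(1.2194, -0.4368) x1=(1.7194, -1.2496)
step 14: x0=(1.2034, -0.4206) x1=(1.7396, -1.2304)
step 15: x0=(1.1873, -0.4043) x1=(1.7600, -1.2116)
step 16: x0=(1.1711, -0.3877) x1=(1.7806, -1.1930)
step 17: x0=(1.1548, -0.3711) x1=(1.8014, -1.1747)
step 18: x0=(1.1384, -0.3543) x1=(1.8224, -1.1566)
step 19: x0=(1.1218, -0.3374) x1=(1.8436, -1.1387)
step 20: x0=(1.1052, -0.3203) x1=(1.8650, -1.1211)
step 21: x0=(1.0885, -0.3032) x1=(1.8866, -1.1037)
step 22: x0=(1.0716, -0.2859) x1=(1.9083, -1.0864)
step 23: x0=(1.0547, -0.2686) x1=(1.9302, -1.0693)
step 24: x0=(1.0376, -0.2512) x1=(1.9523, -1.0524)
step 25: x0=(1.0205, -0.2337) x1=(1.9746, -1.0356)
step 26: x0=(1.0033, -0.2161) x1=(1.9970, -1.0189)
step 27: x0=(0.9860, -0.1985) x1=(2.0195, -1.0024)
step 28: x0=(0.9687, -0.1808) x1=(2.0422, -0.9859)
step 29: x0=(0.9512, -0.1630) x1=(2.0650, -0.9695)
step 30: x0=(0.9338, -0.1453) x1=(2.0879, -0.9532)
step 31: x0=(0.9163, -0.1275) x1=(2.1108, -0.9370)

1.4431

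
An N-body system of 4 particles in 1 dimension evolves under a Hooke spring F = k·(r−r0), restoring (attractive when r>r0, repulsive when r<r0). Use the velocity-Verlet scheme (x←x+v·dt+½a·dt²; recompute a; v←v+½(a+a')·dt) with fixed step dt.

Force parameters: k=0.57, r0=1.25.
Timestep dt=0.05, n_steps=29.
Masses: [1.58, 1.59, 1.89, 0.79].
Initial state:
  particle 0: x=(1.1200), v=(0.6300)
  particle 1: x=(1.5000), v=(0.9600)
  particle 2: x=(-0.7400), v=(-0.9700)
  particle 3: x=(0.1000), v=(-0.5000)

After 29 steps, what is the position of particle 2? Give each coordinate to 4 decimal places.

(-1.2945)

step 0: x0=(1.1200) x1=(1.5000) x2=(-0.7400) x3=(0.1000)
step 1: x0=(1.1509) x1=(1.5479) x2=(-0.7881) x3=(0.0753)
step 2: x0=(1.1806) x1=(1.5953) x2=(-0.8351) x3=(0.0514)
step 3: x0=(1.2090) x1=(1.6422) x2=(-0.8809) x3=(0.0284)
step 4: x0=(1.2359) x1=(1.6884) x2=(-0.9253) x3=(0.0066)
step 5: x0=(1.2614) x1=(1.7337) x2=(-0.9683) x3=(-0.0139)
step 6: x0=(1.2852) x1=(1.7779) x2=(-1.0097) x3=(-0.0329)
step 7: x0=(1.3073) x1=(1.8209) x2=(-1.0494) x3=(-0.0503)
step 8: x0=(1.3276) x1=(1.8626) x2=(-1.0872) x3=(-0.0659)
step 9: x0=(1.3462) x1=(1.9028) x2=(-1.1230) x3=(-0.0796)
step 10: x0=(1.3628) x1=(1.9413) x2=(-1.1566) x3=(-0.0913)
step 11: x0=(1.3775) x1=(1.9781) x2=(-1.1881) x3=(-0.1009)
step 12: x0=(1.3903) x1=(2.0130) x2=(-1.2173) x3=(-0.1083)
step 13: x0=(1.4010) x1=(2.0459) x2=(-1.2440) x3=(-0.1134)
step 14: x0=(1.4097) x1=(2.0768) x2=(-1.2683) x3=(-0.1162)
step 15: x0=(1.4163) x1=(2.1054) x2=(-1.2900) x3=(-0.1166)
step 16: x0=(1.4209) x1=(2.1317) x2=(-1.3090) x3=(-0.1147)
step 17: x0=(1.4233) x1=(2.1557) x2=(-1.3253) x3=(-0.1103)
step 18: x0=(1.4237) x1=(2.1772) x2=(-1.3388) x3=(-0.1035)
step 19: x0=(1.4220) x1=(2.1962) x2=(-1.3495) x3=(-0.0943)
step 20: x0=(1.4183) x1=(2.2126) x2=(-1.3572) x3=(-0.0827)
step 21: x0=(1.4126) x1=(2.2265) x2=(-1.3621) x3=(-0.0689)
step 22: x0=(1.4049) x1=(2.2376) x2=(-1.3640) x3=(-0.0528)
step 23: x0=(1.3953) x1=(2.2462) x2=(-1.3630) x3=(-0.0346)
step 24: x0=(1.3838) x1=(2.2520) x2=(-1.3590) x3=(-0.0144)
step 25: x0=(1.3704) x1=(2.2552) x2=(-1.3520) x3=(0.0078)
step 26: x0=(1.3553) x1=(2.2556) x2=(-1.3420) x3=(0.0318)
step 27: x0=(1.3385) x1=(2.2535) x2=(-1.3291) x3=(0.0574)
step 28: x0=(1.3201) x1=(2.2486) x2=(-1.3132) x3=(0.0846)
step 29: x0=(1.3002) x1=(2.2412) x2=(-1.2945) x3=(0.1131)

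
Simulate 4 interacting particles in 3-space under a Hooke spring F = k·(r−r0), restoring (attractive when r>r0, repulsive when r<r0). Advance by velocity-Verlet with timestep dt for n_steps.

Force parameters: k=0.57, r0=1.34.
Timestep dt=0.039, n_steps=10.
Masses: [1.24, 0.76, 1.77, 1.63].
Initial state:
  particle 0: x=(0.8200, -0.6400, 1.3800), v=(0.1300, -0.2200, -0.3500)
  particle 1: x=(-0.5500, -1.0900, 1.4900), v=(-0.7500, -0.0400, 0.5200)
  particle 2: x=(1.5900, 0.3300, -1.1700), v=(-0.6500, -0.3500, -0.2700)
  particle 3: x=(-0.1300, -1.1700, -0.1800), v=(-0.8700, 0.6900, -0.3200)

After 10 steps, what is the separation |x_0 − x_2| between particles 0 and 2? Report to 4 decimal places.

step 0: x0=(0.8200, -0.6400, 1.3800) x1=(-0.5500, -1.0900, 1.4900) x2=(1.5900, 0.3300, -1.1700) x3=(-0.1300, -1.1700, -0.1800)
step 1: x0=(0.8251, -0.6485, 1.3657) x1=(-0.5784, -1.0910, 1.5091) x2=(1.5640, 0.3158, -1.1797) x3=(-0.1637, -1.1429, -0.1924)
step 2: x0=(0.8301, -0.6567, 1.3502) x1=(-0.6049, -1.0910, 1.5258) x2=(1.5368, 0.3007, -1.1876) x3=(-0.1968, -1.1153, -0.2045)
step 3: x0=(0.8351, -0.6647, 1.3334) x1=(-0.6296, -1.0899, 1.5399) x2=(1.5083, 0.2845, -1.1939) x3=(-0.2294, -1.0873, -0.2165)
step 4: x0=(0.8400, -0.6726, 1.3154) x1=(-0.6524, -1.0878, 1.5516) x2=(1.4787, 0.2673, -1.1984) x3=(-0.2615, -1.0589, -0.2281)
step 5: x0=(0.8447, -0.6802, 1.2962) x1=(-0.6732, -1.0845, 1.5606) x2=(1.4478, 0.2492, -1.2012) x3=(-0.2931, -1.0301, -0.2395)
step 6: x0=(0.8492, -0.6875, 1.2758) x1=(-0.6921, -1.0802, 1.5670) x2=(1.4157, 0.2302, -1.2023) x3=(-0.3241, -1.0010, -0.2506)
step 7: x0=(0.8535, -0.6947, 1.2542) x1=(-0.7091, -1.0749, 1.5708) x2=(1.3825, 0.2103, -1.2018) x3=(-0.3546, -0.9716, -0.2614)
step 8: x0=(0.8574, -0.7017, 1.2315) x1=(-0.7241, -1.0685, 1.5719) x2=(1.3481, 0.1895, -1.1996) x3=(-0.3845, -0.9419, -0.2718)
step 9: x0=(0.8611, -0.7085, 1.2077) x1=(-0.7371, -1.0611, 1.5703) x2=(1.3126, 0.1679, -1.1957) x3=(-0.4139, -0.9119, -0.2820)
step 10: x0=(0.8644, -0.7150, 1.1827) x1=(-0.7482, -1.0526, 1.5660) x2=(1.2760, 0.1455, -1.1903) x3=(-0.4428, -0.8817, -0.2918)

2.5576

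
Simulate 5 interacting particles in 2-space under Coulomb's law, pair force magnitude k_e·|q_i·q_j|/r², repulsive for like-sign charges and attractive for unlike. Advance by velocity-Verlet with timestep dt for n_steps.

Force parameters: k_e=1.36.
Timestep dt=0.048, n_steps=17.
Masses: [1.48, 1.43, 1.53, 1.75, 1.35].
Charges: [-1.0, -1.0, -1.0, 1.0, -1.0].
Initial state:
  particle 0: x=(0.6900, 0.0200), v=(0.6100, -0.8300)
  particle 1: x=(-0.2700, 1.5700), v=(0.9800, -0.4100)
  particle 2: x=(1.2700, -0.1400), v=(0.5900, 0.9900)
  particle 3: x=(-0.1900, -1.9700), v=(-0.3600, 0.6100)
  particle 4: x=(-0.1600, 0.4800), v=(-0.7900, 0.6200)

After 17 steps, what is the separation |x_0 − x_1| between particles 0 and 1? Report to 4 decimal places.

step 0: x0=(0.6900, 0.0200) x1=(-0.2700, 1.5700) x2=(1.2700, -0.1400) x3=(-0.1900, -1.9700) x4=(-0.1600, 0.4800)
step 1: x0=(0.7175, -0.0201) x1=(-0.2234, 1.5516) x2=(1.3014, -0.0937) x3=(-0.2071, -1.9402) x4=(-0.1994, 0.5094)
step 2: x0=(0.7408, -0.0613) x1=(-0.1774, 1.5359) x2=(1.3395, -0.0490) x3=(-0.2238, -1.9094) x4=(-0.2413, 0.5376)
step 3: x0=(0.7595, -0.1044) x1=(-0.1319, 1.5230) x2=(1.3841, -0.0050) x3=(-0.2402, -1.8775) x4=(-0.2856, 0.5643)
step 4: x0=(0.7743, -0.1501) x1=(-0.0868, 1.5132) x2=(1.4344, 0.0390) x3=(-0.2561, -1.8445) x4=(-0.3323, 0.5893)
step 5: x0=(0.7857, -0.1987) x1=(-0.0416, 1.5064) x2=(1.4896, 0.0835) x3=(-0.2716, -1.8105) x4=(-0.3814, 0.6123)
step 6: x0=(0.7945, -0.2503) x1=(0.0038, 1.5026) x2=(1.5487, 0.1286) x3=(-0.2867, -1.7754) x4=(-0.4329, 0.6334)
step 7: x0=(0.8013, -0.3048) x1=(0.0495, 1.5014) x2=(1.6110, 0.1744) x3=(-0.3013, -1.7393) x4=(-0.4868, 0.6527)
step 8: x0=(0.8066, -0.3620) x1=(0.0958, 1.5028) x2=(1.6760, 0.2207) x3=(-0.3154, -1.7021) x4=(-0.5431, 0.6702)
step 9: x0=(0.8105, -0.4217) x1=(0.1426, 1.5064) x2=(1.7430, 0.2675) x3=(-0.3290, -1.6638) x4=(-0.6018, 0.6863)
step 10: x0=(0.8133, -0.4839) x1=(0.1901, 1.5119) x2=(1.8119, 0.3147) x3=(-0.3420, -1.6243) x4=(-0.6626, 0.7010)
step 11: x0=(0.8152, -0.5482) x1=(0.2380, 1.5191) x2=(1.8823, 0.3621) x3=(-0.3544, -1.5838) x4=(-0.7255, 0.7146)
step 12: x0=(0.8162, -0.6146) x1=(0.2864, 1.5278) x2=(1.9540, 0.4097) x3=(-0.3660, -1.5421) x4=(-0.7902, 0.7273)
step 13: x0=(0.8162, -0.6829) x1=(0.3352, 1.5377) x2=(2.0269, 0.4574) x3=(-0.3770, -1.4993) x4=(-0.8566, 0.7392)
step 14: x0=(0.8152, -0.7529) x1=(0.3843, 1.5487) x2=(2.1008, 0.5053) x3=(-0.3871, -1.4554) x4=(-0.9245, 0.7503)
step 15: x0=(0.8132, -0.8247) x1=(0.4335, 1.5606) x2=(2.1757, 0.5531) x3=(-0.3963, -1.4104) x4=(-0.9937, 0.7608)
step 16: x0=(0.8101, -0.8979) x1=(0.4829, 1.5733) x2=(2.2514, 0.6010) x3=(-0.4045, -1.3644) x4=(-1.0641, 0.7707)
step 17: x0=(0.8057, -0.9725) x1=(0.5324, 1.5868) x2=(2.3279, 0.6488) x3=(-0.4117, -1.3173) x4=(-1.1355, 0.7801)

2.5739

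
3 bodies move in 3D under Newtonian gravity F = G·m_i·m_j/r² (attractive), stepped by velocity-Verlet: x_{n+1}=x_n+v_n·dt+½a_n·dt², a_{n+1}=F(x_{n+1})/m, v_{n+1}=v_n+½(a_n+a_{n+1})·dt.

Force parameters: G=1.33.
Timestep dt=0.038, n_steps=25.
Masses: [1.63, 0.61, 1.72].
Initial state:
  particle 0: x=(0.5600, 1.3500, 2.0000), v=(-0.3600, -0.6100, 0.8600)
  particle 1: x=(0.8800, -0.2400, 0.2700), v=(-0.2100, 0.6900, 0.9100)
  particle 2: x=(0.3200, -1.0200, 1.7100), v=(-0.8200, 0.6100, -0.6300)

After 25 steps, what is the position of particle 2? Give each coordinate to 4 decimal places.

step 0: x0=(0.5600, 1.3500, 2.0000) x1=(0.8800, -0.2400, 0.2700) x2=(0.3200, -1.0200, 1.7100)
step 1: x0=(0.5463, 1.3265, 2.0326) x1=(0.8718, -0.2138, 0.3052) x2=(0.2889, -0.9965, 1.6859)
step 2: x0=(0.5326, 1.3022, 2.0649) x1=(0.8631, -0.1878, 0.3419) x2=(0.2581, -0.9722, 1.6616)
step 3: x0=(0.5188, 1.2772, 2.0969) x1=(0.8539, -0.1620, 0.3799) x2=(0.2274, -0.9471, 1.6370)
step 4: x0=(0.5050, 1.2515, 2.1287) x1=(0.8441, -0.1365, 0.4194) x2=(0.1970, -0.9213, 1.6122)
step 5: x0=(0.4911, 1.2249, 2.1601) x1=(0.8337, -0.1112, 0.4603) x2=(0.1669, -0.8946, 1.5872)
step 6: x0=(0.4772, 1.1976, 2.1912) x1=(0.8225, -0.0862, 0.5029) x2=(0.1371, -0.8671, 1.5620)
step 7: x0=(0.4632, 1.1695, 2.2218) x1=(0.8106, -0.0616, 0.5470) x2=(0.1077, -0.8386, 1.5366)
step 8: x0=(0.4491, 1.1406, 2.2521) x1=(0.7977, -0.0375, 0.5928) x2=(0.0786, -0.8092, 1.5110)
step 9: x0=(0.4350, 1.1108, 2.2818) x1=(0.7839, -0.0139, 0.6403) x2=(0.0500, -0.7789, 1.4852)
step 10: x0=(0.4207, 1.0802, 2.3110) x1=(0.7689, 0.0092, 0.6896) x2=(0.0218, -0.7475, 1.4594)
step 11: x0=(0.4064, 1.0487, 2.3397) x1=(0.7527, 0.0315, 0.7406) x2=(-0.0058, -0.7151, 1.4334)
step 12: x0=(0.3919, 1.0163, 2.3677) x1=(0.7351, 0.0531, 0.7934) x2=(-0.0328, -0.6816, 1.4074)
step 13: x0=(0.3774, 0.9831, 2.3951) x1=(0.7161, 0.0739, 0.8481) x2=(-0.0592, -0.6470, 1.3814)
step 14: x0=(0.3627, 0.9490, 2.4217) x1=(0.6952, 0.0936, 0.9047) x2=(-0.0849, -0.6111, 1.3554)
step 15: x0=(0.3479, 0.9140, 2.4475) x1=(0.6725, 0.1124, 0.9630) x2=(-0.1097, -0.5741, 1.3295)
step 16: x0=(0.3329, 0.8781, 2.4725) x1=(0.6477, 0.1299, 1.0232) x2=(-0.1337, -0.5358, 1.3038)
step 17: x0=(0.3178, 0.8414, 2.4965) x1=(0.6205, 0.1461, 1.0852) x2=(-0.1567, -0.4962, 1.2784)
step 18: x0=(0.3025, 0.8038, 2.5195) x1=(0.5907, 0.1608, 1.1488) x2=(-0.1786, -0.4553, 1.2533)
step 19: x0=(0.2871, 0.7653, 2.5413) x1=(0.5580, 0.1741, 1.2140) x2=(-0.1993, -0.4130, 1.2288)
step 20: x0=(0.2715, 0.7259, 2.5621) x1=(0.5223, 0.1857, 1.2805) x2=(-0.2189, -0.3693, 1.2049)
step 21: x0=(0.2558, 0.6858, 2.5815) x1=(0.4832, 0.1956, 1.3481) x2=(-0.2370, -0.3242, 1.1818)
step 22: x0=(0.2399, 0.6448, 2.5995) x1=(0.4405, 0.2038, 1.4165) x2=(-0.2538, -0.2778, 1.1597)
step 23: x0=(0.2238, 0.6030, 2.6160) x1=(0.3943, 0.2104, 1.4855) x2=(-0.2691, -0.2300, 1.1389)
step 24: x0=(0.2075, 0.5605, 2.6309) x1=(0.3444, 0.2154, 1.5547) x2=(-0.2829, -0.1810, 1.1195)
step 25: x0=(0.1910, 0.5172, 2.6440) x1=(0.2910, 0.2191, 1.6240) x2=(-0.2953, -0.1308, 1.1018)

(-0.2953, -0.1308, 1.1018)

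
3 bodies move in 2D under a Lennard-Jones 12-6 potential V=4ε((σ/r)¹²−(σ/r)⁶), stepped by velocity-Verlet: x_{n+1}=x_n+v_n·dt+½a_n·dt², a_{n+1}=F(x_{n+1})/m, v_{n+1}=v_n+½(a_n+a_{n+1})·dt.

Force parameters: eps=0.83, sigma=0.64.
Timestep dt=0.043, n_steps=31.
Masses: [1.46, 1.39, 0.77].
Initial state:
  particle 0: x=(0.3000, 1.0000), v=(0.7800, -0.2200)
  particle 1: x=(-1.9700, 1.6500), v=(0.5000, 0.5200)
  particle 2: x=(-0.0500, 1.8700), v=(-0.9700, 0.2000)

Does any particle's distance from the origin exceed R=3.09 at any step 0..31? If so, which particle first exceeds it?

no

step 0: x0=(0.3000, 1.0000) x1=(-1.9700, 1.6500) x2=(-0.0500, 1.8700)
step 1: x0=(0.3331, 0.9915) x1=(-1.9485, 1.6724) x2=(-0.0910, 1.8767)
step 2: x0=(0.3655, 0.9846) x1=(-1.9270, 1.6947) x2=(-0.1306, 1.8805)
step 3: x0=(0.3973, 0.9788) x1=(-1.9054, 1.7171) x2=(-0.1691, 1.8822)
step 4: x0=(0.4286, 0.9738) x1=(-1.8838, 1.7395) x2=(-0.2066, 1.8823)
step 5: x0=(0.4593, 0.9695) x1=(-1.8621, 1.7618) x2=(-0.2434, 1.8811)
step 6: x0=(0.4898, 0.9657) x1=(-1.8404, 1.7842) x2=(-0.2796, 1.8790)
step 7: x0=(0.5199, 0.9622) x1=(-1.8186, 1.8066) x2=(-0.3154, 1.8762)
step 8: x0=(0.5497, 0.9590) x1=(-1.7967, 1.8289) x2=(-0.3508, 1.8729)
step 9: x0=(0.5794, 0.9560) x1=(-1.7746, 1.8513) x2=(-0.3861, 1.8692)
step 10: x0=(0.6088, 0.9532) x1=(-1.7524, 1.8737) x2=(-0.4215, 1.8652)
step 11: x0=(0.6382, 0.9505) x1=(-1.7299, 1.8961) x2=(-0.4569, 1.8609)
step 12: x0=(0.6674, 0.9479) x1=(-1.7071, 1.9185) x2=(-0.4928, 1.8565)
step 13: x0=(0.6965, 0.9453) x1=(-1.6839, 1.9408) x2=(-0.5293, 1.8520)
step 14: x0=(0.7256, 0.9429) x1=(-1.6600, 1.9631) x2=(-0.5668, 1.8475)
step 15: x0=(0.7546, 0.9404) x1=(-1.6353, 1.9853) x2=(-0.6057, 1.8431)
step 16: x0=(0.7835, 0.9380) x1=(-1.6093, 2.0074) x2=(-0.6468, 1.8389)
step 17: x0=(0.8124, 0.9356) x1=(-1.5816, 2.0291) x2=(-0.6909, 1.8352)
step 18: x0=(0.8413, 0.9332) x1=(-1.5513, 2.0502) x2=(-0.7397, 1.8325)
step 19: x0=(0.8701, 0.9309) x1=(-1.5173, 2.0704) x2=(-0.7950, 1.8316)
step 20: x0=(0.8990, 0.9285) x1=(-1.4799, 2.0895) x2=(-0.8564, 1.8327)
step 21: x0=(0.9278, 0.9262) x1=(-1.4548, 2.1136) x2=(-0.8957, 1.8246)
step 22: x0=(0.9566, 0.9239) x1=(-1.4798, 2.1636) x2=(-0.8446, 1.7699)
step 23: x0=(0.9854, 0.9215) x1=(-1.5022, 2.2120) x2=(-0.7980, 1.7179)
step 24: x0=(1.0142, 0.9192) x1=(-1.5218, 2.2584) x2=(-0.7565, 1.6695)
step 25: x0=(1.0429, 0.9169) x1=(-1.5399, 2.3037) x2=(-0.7177, 1.6232)
step 26: x0=(1.0717, 0.9146) x1=(-1.5571, 2.3483) x2=(-0.6804, 1.5781)
step 27: x0=(1.1004, 0.9123) x1=(-1.5739, 2.3925) x2=(-0.6438, 1.5337)
step 28: x0=(1.1291, 0.9100) x1=(-1.5905, 2.4364) x2=(-0.6076, 1.4897)
step 29: x0=(1.1578, 0.9077) x1=(-1.6069, 2.4803) x2=(-0.5716, 1.4459)
step 30: x0=(1.1864, 0.9055) x1=(-1.6233, 2.5240) x2=(-0.5357, 1.4023)
step 31: x0=(1.2150, 0.9032) x1=(-1.6395, 2.5677) x2=(-0.4999, 1.3588)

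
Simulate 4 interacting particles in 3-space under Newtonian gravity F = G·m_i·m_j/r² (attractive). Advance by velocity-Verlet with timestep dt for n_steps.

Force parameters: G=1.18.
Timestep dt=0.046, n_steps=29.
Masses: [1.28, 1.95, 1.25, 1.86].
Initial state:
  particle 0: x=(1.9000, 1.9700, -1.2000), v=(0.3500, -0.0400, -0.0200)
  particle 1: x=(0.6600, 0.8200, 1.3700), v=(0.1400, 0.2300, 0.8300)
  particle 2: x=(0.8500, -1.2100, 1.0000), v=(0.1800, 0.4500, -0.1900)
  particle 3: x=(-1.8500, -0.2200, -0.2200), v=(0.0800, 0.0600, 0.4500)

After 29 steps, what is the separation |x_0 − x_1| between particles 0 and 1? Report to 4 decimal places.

step 0: x0=(1.9000, 1.9700, -1.2000) x1=(0.6600, 0.8200, 1.3700) x2=(0.8500, -1.2100, 1.0000) x3=(-1.8500, -0.2200, -0.2200)
step 1: x0=(1.9159, 1.9679, -1.2006) x1=(0.6664, 0.8302, 1.4079) x2=(0.8580, -1.1886, 0.9912) x3=(-1.8459, -0.2172, -0.1991)
step 2: x0=(1.9313, 1.9654, -1.2007) x1=(0.6725, 0.8397, 1.4451) x2=(0.8656, -1.1658, 0.9824) x3=(-1.8410, -0.2142, -0.1779)
step 3: x0=(1.9463, 1.9624, -1.2001) x1=(0.6786, 0.8484, 1.4816) x2=(0.8727, -1.1415, 0.9735) x3=(-1.8353, -0.2111, -0.1564)
step 4: x0=(1.9608, 1.9590, -1.1990) x1=(0.6844, 0.8564, 1.5174) x2=(0.8794, -1.1159, 0.9646) x3=(-1.8289, -0.2078, -0.1345)
step 5: x0=(1.9749, 1.9552, -1.1973) x1=(0.6901, 0.8636, 1.5525) x2=(0.8855, -1.0888, 0.9557) x3=(-1.8216, -0.2045, -0.1123)
step 6: x0=(1.9885, 1.9509, -1.1951) x1=(0.6956, 0.8701, 1.5870) x2=(0.8911, -1.0603, 0.9468) x3=(-1.8135, -0.2009, -0.0898)
step 7: x0=(2.0018, 1.9462, -1.1923) x1=(0.7010, 0.8758, 1.6207) x2=(0.8962, -1.0304, 0.9381) x3=(-1.8045, -0.1973, -0.0669)
step 8: x0=(2.0145, 1.9411, -1.1889) x1=(0.7062, 0.8807, 1.6536) x2=(0.9009, -0.9991, 0.9294) x3=(-1.7948, -0.1935, -0.0438)
step 9: x0=(2.0269, 1.9355, -1.1849) x1=(0.7112, 0.8849, 1.6858) x2=(0.9049, -0.9664, 0.9208) x3=(-1.7843, -0.1896, -0.0203)
step 10: x0=(2.0388, 1.9295, -1.1804) x1=(0.7161, 0.8883, 1.7172) x2=(0.9085, -0.9322, 0.9125) x3=(-1.7729, -0.1855, 0.0036)
step 11: x0=(2.0503, 1.9232, -1.1754) x1=(0.7208, 0.8910, 1.7478) x2=(0.9115, -0.8966, 0.9043) x3=(-1.7607, -0.1813, 0.0277)
step 12: x0=(2.0613, 1.9164, -1.1697) x1=(0.7253, 0.8928, 1.7776) x2=(0.9140, -0.8596, 0.8963) x3=(-1.7476, -0.1769, 0.0522)
step 13: x0=(2.0720, 1.9092, -1.1635) x1=(0.7297, 0.8939, 1.8065) x2=(0.9159, -0.8212, 0.8886) x3=(-1.7337, -0.1725, 0.0770)
step 14: x0=(2.0822, 1.9016, -1.1568) x1=(0.7339, 0.8942, 1.8346) x2=(0.9172, -0.7813, 0.8812) x3=(-1.7190, -0.1678, 0.1022)
step 15: x0=(2.0919, 1.8935, -1.1495) x1=(0.7380, 0.8937, 1.8617) x2=(0.9179, -0.7400, 0.8741) x3=(-1.7033, -0.1630, 0.1276)
step 16: x0=(2.1012, 1.8851, -1.1416) x1=(0.7419, 0.8924, 1.8880) x2=(0.9180, -0.6972, 0.8674) x3=(-1.6868, -0.1581, 0.1534)
step 17: x0=(2.1101, 1.8762, -1.1331) x1=(0.7456, 0.8903, 1.9133) x2=(0.9176, -0.6530, 0.8611) x3=(-1.6694, -0.1530, 0.1795)
step 18: x0=(2.1185, 1.8670, -1.1241) x1=(0.7491, 0.8874, 1.9376) x2=(0.9164, -0.6074, 0.8553) x3=(-1.6511, -0.1478, 0.2060)
step 19: x0=(2.1265, 1.8573, -1.1145) x1=(0.7525, 0.8837, 1.9608) x2=(0.9147, -0.5603, 0.8500) x3=(-1.6318, -0.1424, 0.2327)
step 20: x0=(2.1340, 1.8472, -1.1043) x1=(0.7556, 0.8791, 1.9831) x2=(0.9123, -0.5117, 0.8452) x3=(-1.6117, -0.1368, 0.2598)
step 21: x0=(2.1411, 1.8367, -1.0935) x1=(0.7586, 0.8737, 2.0042) x2=(0.9092, -0.4616, 0.8411) x3=(-1.5905, -0.1311, 0.2873)
step 22: x0=(2.1477, 1.8258, -1.0822) x1=(0.7614, 0.8675, 2.0242) x2=(0.9054, -0.4101, 0.8376) x3=(-1.5684, -0.1252, 0.3150)
step 23: x0=(2.1539, 1.8144, -1.0702) x1=(0.7640, 0.8605, 2.0430) x2=(0.9009, -0.3572, 0.8349) x3=(-1.5452, -0.1191, 0.3432)
step 24: x0=(2.1595, 1.8026, -1.0576) x1=(0.7664, 0.8526, 2.0605) x2=(0.8957, -0.3028, 0.8330) x3=(-1.5211, -0.1128, 0.3716)
step 25: x0=(2.1647, 1.7904, -1.0444) x1=(0.7686, 0.8438, 2.0767) x2=(0.8897, -0.2469, 0.8320) x3=(-1.4959, -0.1062, 0.4004)
step 26: x0=(2.1694, 1.7778, -1.0306) x1=(0.7706, 0.8343, 2.0916) x2=(0.8830, -0.1896, 0.8320) x3=(-1.4696, -0.0995, 0.4296)
step 27: x0=(2.1735, 1.7647, -1.0161) x1=(0.7724, 0.8239, 2.1050) x2=(0.8755, -0.1309, 0.8330) x3=(-1.4422, -0.0926, 0.4591)
step 28: x0=(2.1772, 1.7512, -1.0010) x1=(0.7739, 0.8126, 2.1169) x2=(0.8672, -0.0707, 0.8352) x3=(-1.4136, -0.0854, 0.4889)
step 29: x0=(2.1803, 1.7372, -0.9852) x1=(0.7751, 0.8005, 2.1272) x2=(0.8582, -0.0092, 0.8387) x3=(-1.3839, -0.0779, 0.5192)

3.5411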